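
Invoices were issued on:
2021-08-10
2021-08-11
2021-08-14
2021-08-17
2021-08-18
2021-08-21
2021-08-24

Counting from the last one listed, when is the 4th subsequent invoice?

2021-09-01

The gap pattern 1, 3, 3, 1, 3, 3 repeats every 3 events.
These are the Tuesdays, Wednesdays and Saturdays of each week.
The following Wednesday is 2021-08-25.
Next Saturday: 2021-08-28.
The following Tuesday is 2021-08-31.
The following Wednesday is 2021-09-01.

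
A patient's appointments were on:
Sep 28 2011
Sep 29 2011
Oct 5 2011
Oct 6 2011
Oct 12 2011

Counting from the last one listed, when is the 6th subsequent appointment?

Gaps: 1, 6, 1, 6 days — not constant, but cyclic with period 2.
The events fall on every Wednesday and Thursday.
The following Thursday is Oct 13 2011.
Next Wednesday: Oct 19 2011.
The following Thursday is Oct 20 2011.
The following Wednesday is Oct 26 2011.
Next Thursday: Oct 27 2011.
The following Wednesday is Nov 2 2011.

Nov 2 2011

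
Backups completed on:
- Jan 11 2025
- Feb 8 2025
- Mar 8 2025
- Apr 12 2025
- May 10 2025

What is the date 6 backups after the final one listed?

All dates are Saturdays, 28, 28, 35, 28 days apart.
Specifically, the 2nd Saturday of each month.
2nd Saturday of June 2025: Jun 14 2025.
2nd Saturday of July 2025: Jul 12 2025.
August 2025 — 2nd Saturday is Aug 9 2025.
2nd Saturday of September 2025: Sep 13 2025.
2nd Saturday of October 2025: Oct 11 2025.
2nd Saturday of November 2025: Nov 8 2025.

Nov 8 2025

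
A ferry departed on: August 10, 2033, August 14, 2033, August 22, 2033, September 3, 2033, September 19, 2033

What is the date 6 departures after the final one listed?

March 18, 2034

The spacing grows by 4 each time: 4, 8, 12, 16 days.
Next gap: 20 days. September 19, 2033 + 20 days = October 9, 2033.
Next gap: 24 days. October 9, 2033 + 24 days = November 2, 2033.
Next gap: 28 days. November 2, 2033 + 28 days = November 30, 2033.
Next gap: 32 days. November 30, 2033 + 32 days = January 1, 2034.
Next gap: 36 days. January 1, 2034 + 36 days = February 6, 2034.
Next gap: 40 days. February 6, 2034 + 40 days = March 18, 2034.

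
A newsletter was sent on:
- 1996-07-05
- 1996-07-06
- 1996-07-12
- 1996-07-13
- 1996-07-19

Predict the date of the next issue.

1996-07-20

Every event lands on a Friday or Saturday (gaps cycle 1, 6, 1, 6).
So the schedule is: every Friday and Saturday.
The following Saturday is 1996-07-20.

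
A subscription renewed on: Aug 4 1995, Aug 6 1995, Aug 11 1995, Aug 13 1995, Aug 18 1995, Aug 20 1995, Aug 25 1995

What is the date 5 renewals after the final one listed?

Gaps: 2, 5, 2, 5, 2, 5 days — not constant, but cyclic with period 2.
The events fall on every Friday and Sunday.
Next Sunday: Aug 27 1995.
Next Friday: Sep 1 1995.
The following Sunday is Sep 3 1995.
The following Friday is Sep 8 1995.
The following Sunday is Sep 10 1995.

Sep 10 1995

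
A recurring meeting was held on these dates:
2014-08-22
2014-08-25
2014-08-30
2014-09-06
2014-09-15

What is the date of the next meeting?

Gaps: 3, 5, 7, 9 days — each gap is 2 larger than the previous one.
Next gap: 11 days. 2014-09-15 + 11 days = 2014-09-26.

2014-09-26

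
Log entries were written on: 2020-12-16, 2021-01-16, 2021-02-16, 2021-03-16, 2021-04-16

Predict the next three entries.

The day-of-month is always 16 (31, 31, 28, 31 days between events).
So this recurs on the 16th of each month.
May 2021: 2021-05-16.
Next: June 2021 → 2021-06-16.
July 2021: 2021-07-16.

2021-05-16, 2021-06-16, 2021-07-16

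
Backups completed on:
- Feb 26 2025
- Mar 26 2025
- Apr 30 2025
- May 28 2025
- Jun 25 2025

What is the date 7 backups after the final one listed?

Jan 28 2026

Every date is a Wednesday; gaps 28, 35, 28, 28 days.
Each is the last Wednesday of its month (at least one falls on the 29th or later, ruling out '4th Wednesday').
July 2025 ends with Wednesday Jul 30 2025.
Last Wednesday of August 2025: Aug 27 2025.
Last Wednesday of September 2025: Sep 24 2025.
Last Wednesday of October 2025: Oct 29 2025.
Last Wednesday of November 2025: Nov 26 2025.
December 2025 ends with Wednesday Dec 31 2025.
January 2026 ends with Wednesday Jan 28 2026.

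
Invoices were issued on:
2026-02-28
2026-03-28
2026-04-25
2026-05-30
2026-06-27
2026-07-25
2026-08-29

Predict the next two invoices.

All Saturdays; the gaps (28, 28, 35, 28, 28, 35) vary with month length.
This is the last Saturday of each month.
September 2026 ends with Saturday 2026-09-26.
Last Saturday of October 2026: 2026-10-31.

2026-09-26, 2026-10-31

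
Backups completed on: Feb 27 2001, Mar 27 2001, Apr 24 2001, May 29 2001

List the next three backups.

Jun 26 2001, Jul 31 2001, Aug 28 2001

These are Tuesdays with 28, 28, 35-day gaps.
Each is the final Tuesday of its month — May 29 2001 is past the 28th, so '4th Tuesday' doesn't fit.
Last Tuesday of June 2001: Jun 26 2001.
Last Tuesday of July 2001: Jul 31 2001.
August 2001 ends with Tuesday Aug 28 2001.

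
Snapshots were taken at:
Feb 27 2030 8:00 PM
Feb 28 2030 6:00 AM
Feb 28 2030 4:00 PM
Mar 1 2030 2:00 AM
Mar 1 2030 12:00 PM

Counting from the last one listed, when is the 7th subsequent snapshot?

Mar 4 2030 10:00 AM

Gaps: 10, 10, 10, 10 hours — each event is 10 hours after the previous one.
Mar 1 2030 12:00 PM + 10 h = Mar 1 2030 10:00 PM.
Mar 1 2030 10:00 PM + 10 h = Mar 2 2030 8:00 AM.
Mar 2 2030 8:00 AM + 10 h = Mar 2 2030 6:00 PM.
Mar 2 2030 6:00 PM + 10 h = Mar 3 2030 4:00 AM.
Mar 3 2030 4:00 AM + 10 h = Mar 3 2030 2:00 PM.
Mar 3 2030 2:00 PM + 10 h = Mar 4 2030 12:00 AM.
Mar 4 2030 12:00 AM + 10 h = Mar 4 2030 10:00 AM.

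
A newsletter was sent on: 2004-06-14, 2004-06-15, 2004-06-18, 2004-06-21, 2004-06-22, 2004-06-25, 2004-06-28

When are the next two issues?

Gaps: 1, 3, 3, 1, 3, 3 days — not constant, but cyclic with period 3.
The events fall on every Monday, Tuesday and Friday.
The following Tuesday is 2004-06-29.
Next Friday: 2004-07-02.

2004-06-29, 2004-07-02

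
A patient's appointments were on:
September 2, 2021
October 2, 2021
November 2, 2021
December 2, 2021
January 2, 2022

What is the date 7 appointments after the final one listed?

August 2, 2022

The day-of-month is always 2 (30, 31, 30, 31 days between events).
So this recurs on the 2nd of each month.
Next: February 2022 → February 2, 2022.
Next: March 2022 → March 2, 2022.
Next: April 2022 → April 2, 2022.
May 2022: May 2, 2022.
June 2022: June 2, 2022.
July 2022: July 2, 2022.
Next: August 2022 → August 2, 2022.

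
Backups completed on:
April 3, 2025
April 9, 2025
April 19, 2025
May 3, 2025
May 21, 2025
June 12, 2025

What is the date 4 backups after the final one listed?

October 18, 2025

Gaps: 6, 10, 14, 18, 22 days — each gap is 4 larger than the previous one.
Next gap: 26 days. June 12, 2025 + 26 days = July 8, 2025.
Next gap: 30 days. July 8, 2025 + 30 days = August 7, 2025.
Next gap: 34 days. August 7, 2025 + 34 days = September 10, 2025.
Next gap: 38 days. September 10, 2025 + 38 days = October 18, 2025.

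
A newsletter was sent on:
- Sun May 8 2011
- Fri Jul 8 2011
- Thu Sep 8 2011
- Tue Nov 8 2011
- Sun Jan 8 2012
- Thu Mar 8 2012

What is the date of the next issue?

The day-of-month is always 8 (61, 62, 61, 61, 60 days between events).
So this recurs on the 8th of every 2 months.
Next: May 2012 → Tue May 8 2012.

Tue May 8 2012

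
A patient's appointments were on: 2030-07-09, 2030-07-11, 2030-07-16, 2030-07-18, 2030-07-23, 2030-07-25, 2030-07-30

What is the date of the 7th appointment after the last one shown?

Every event lands on a Tuesday or Thursday (gaps cycle 2, 5, 2, 5, 2, 5).
So the schedule is: every Tuesday and Thursday.
The following Thursday is 2030-08-01.
Next Tuesday: 2030-08-06.
The following Thursday is 2030-08-08.
Next Tuesday: 2030-08-13.
The following Thursday is 2030-08-15.
The following Tuesday is 2030-08-20.
Next Thursday: 2030-08-22.

2030-08-22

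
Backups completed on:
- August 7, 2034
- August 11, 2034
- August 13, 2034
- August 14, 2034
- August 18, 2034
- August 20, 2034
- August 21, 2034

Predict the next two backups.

Every event lands on a Monday or Friday or Sunday (gaps cycle 4, 2, 1, 4, 2, 1).
So the schedule is: every Monday, Friday and Sunday.
The following Friday is August 25, 2034.
The following Sunday is August 27, 2034.

August 25, 2034; August 27, 2034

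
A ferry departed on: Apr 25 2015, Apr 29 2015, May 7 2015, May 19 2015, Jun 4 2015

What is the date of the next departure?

Jun 24 2015

Intervals are 4, 8, 12, 16 days — an arithmetic progression with common difference 4.
Next gap: 20 days. Jun 4 2015 + 20 days = Jun 24 2015.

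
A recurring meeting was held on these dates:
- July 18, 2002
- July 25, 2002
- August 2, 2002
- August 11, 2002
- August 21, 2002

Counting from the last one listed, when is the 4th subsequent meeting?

The spacing grows by 1 each time: 7, 8, 9, 10 days.
Next gap: 11 days. August 21, 2002 + 11 days = September 1, 2002.
Next gap: 12 days. September 1, 2002 + 12 days = September 13, 2002.
Next gap: 13 days. September 13, 2002 + 13 days = September 26, 2002.
Next gap: 14 days. September 26, 2002 + 14 days = October 10, 2002.

October 10, 2002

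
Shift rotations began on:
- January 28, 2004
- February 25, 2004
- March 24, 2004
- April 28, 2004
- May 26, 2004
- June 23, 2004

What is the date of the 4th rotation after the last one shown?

October 27, 2004

Gaps: 28, 28, 35, 28, 28 days — a mix of 28 and 35. Every date is a Wednesday.
Each is the 4th Wednesday of its month.
4th Wednesday of July 2004: July 28, 2004.
August 2004 — 4th Wednesday is August 25, 2004.
4th Wednesday of September 2004: September 22, 2004.
4th Wednesday of October 2004: October 27, 2004.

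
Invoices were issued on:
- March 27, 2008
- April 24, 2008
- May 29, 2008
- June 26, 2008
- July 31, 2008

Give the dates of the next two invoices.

August 28, 2008; September 25, 2008

Every date is a Thursday; gaps 28, 35, 28, 35 days.
Each is the last Thursday of its month (at least one falls on the 29th or later, ruling out '4th Thursday').
Last Thursday of August 2008: August 28, 2008.
September 2008 ends with Thursday September 25, 2008.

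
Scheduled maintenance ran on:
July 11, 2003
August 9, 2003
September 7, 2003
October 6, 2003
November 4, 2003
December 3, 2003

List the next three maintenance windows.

January 1, 2004; January 30, 2004; February 28, 2004

Every event comes 29 days after the last (29, 29, 29, 29, 29).
December 3, 2003 + 29 days = January 1, 2004.
January 1, 2004 + 29 days = January 30, 2004.
January 30, 2004 + 29 days = February 28, 2004.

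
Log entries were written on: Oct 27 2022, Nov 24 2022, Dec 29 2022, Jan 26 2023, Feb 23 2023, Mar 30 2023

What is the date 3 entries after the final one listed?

Every date is a Thursday; gaps 28, 35, 28, 28, 35 days.
Each is the last Thursday of its month (at least one falls on the 29th or later, ruling out '4th Thursday').
April 2023 ends with Thursday Apr 27 2023.
May 2023 ends with Thursday May 25 2023.
Last Thursday of June 2023: Jun 29 2023.

Jun 29 2023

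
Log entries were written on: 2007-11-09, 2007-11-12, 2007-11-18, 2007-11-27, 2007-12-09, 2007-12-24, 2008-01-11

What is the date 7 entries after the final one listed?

2008-08-08

The spacing grows by 3 each time: 3, 6, 9, 12, 15, 18 days.
Next gap: 21 days. 2008-01-11 + 21 days = 2008-02-01.
Next gap: 24 days. 2008-02-01 + 24 days = 2008-02-25.
Next gap: 27 days. 2008-02-25 + 27 days = 2008-03-23.
Next gap: 30 days. 2008-03-23 + 30 days = 2008-04-22.
Next gap: 33 days. 2008-04-22 + 33 days = 2008-05-25.
Next gap: 36 days. 2008-05-25 + 36 days = 2008-06-30.
Next gap: 39 days. 2008-06-30 + 39 days = 2008-08-08.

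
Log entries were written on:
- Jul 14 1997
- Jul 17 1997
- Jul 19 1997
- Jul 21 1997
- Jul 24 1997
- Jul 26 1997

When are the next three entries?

Jul 28 1997, Jul 31 1997, Aug 2 1997

Every event lands on a Monday or Thursday or Saturday (gaps cycle 3, 2, 2, 3, 2).
So the schedule is: every Monday, Thursday and Saturday.
The following Monday is Jul 28 1997.
The following Thursday is Jul 31 1997.
Next Saturday: Aug 2 1997.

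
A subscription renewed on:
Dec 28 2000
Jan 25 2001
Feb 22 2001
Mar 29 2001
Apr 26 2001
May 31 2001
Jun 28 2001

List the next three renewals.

These are Thursdays with 28, 28, 35, 28, 35, 28-day gaps.
Each is the final Thursday of its month — Mar 29 2001 is past the 28th, so '4th Thursday' doesn't fit.
Last Thursday of July 2001: Jul 26 2001.
Last Thursday of August 2001: Aug 30 2001.
Last Thursday of September 2001: Sep 27 2001.

Jul 26 2001, Aug 30 2001, Sep 27 2001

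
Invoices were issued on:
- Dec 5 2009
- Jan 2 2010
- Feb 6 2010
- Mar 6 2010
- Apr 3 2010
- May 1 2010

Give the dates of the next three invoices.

Jun 5 2010, Jul 3 2010, Aug 7 2010

Gaps: 28, 35, 28, 28, 28 days — a mix of 28 and 35. Every date is a Saturday.
Each is the 1st Saturday of its month.
June 2010 — 1st Saturday is Jun 5 2010.
July 2010 — 1st Saturday is Jul 3 2010.
August 2010 — 1st Saturday is Aug 7 2010.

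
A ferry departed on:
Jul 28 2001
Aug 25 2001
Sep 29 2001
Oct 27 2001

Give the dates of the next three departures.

All Saturdays; the gaps (28, 35, 28) vary with month length.
This is the last Saturday of each month.
Last Saturday of November 2001: Nov 24 2001.
December 2001 ends with Saturday Dec 29 2001.
Last Saturday of January 2002: Jan 26 2002.

Nov 24 2001, Dec 29 2001, Jan 26 2002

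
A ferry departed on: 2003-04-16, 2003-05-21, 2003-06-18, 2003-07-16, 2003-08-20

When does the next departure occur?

These are Wednesdays at 28- or 35-day spacing (35, 28, 28, 35).
The pattern: 3rd Wednesday of the month.
September 2003 — 3rd Wednesday is 2003-09-17.

2003-09-17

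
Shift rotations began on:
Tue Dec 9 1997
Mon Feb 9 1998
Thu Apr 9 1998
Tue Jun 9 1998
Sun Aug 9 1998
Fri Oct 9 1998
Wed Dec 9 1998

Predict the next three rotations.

Each date is the 9th; the gaps (62, 59, 61, 61, 61, 61) track the month lengths.
The rule is the 9th of every 2 months.
February 1999: Tue Feb 9 1999.
Next: April 1999 → Fri Apr 9 1999.
Next: June 1999 → Wed Jun 9 1999.

Tue Feb 9 1999, Fri Apr 9 1999, Wed Jun 9 1999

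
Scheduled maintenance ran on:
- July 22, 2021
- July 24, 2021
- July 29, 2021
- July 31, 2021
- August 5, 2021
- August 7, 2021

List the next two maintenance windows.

August 12, 2021; August 14, 2021

The gap pattern 2, 5, 2, 5, 2 repeats every 2 events.
These are the Thursdays and Saturdays of each week.
The following Thursday is August 12, 2021.
Next Saturday: August 14, 2021.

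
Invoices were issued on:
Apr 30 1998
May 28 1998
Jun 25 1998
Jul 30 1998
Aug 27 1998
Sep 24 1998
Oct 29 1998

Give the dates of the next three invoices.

Nov 26 1998, Dec 31 1998, Jan 28 1999

Every date is a Thursday; gaps 28, 28, 35, 28, 28, 35 days.
Each is the last Thursday of its month (at least one falls on the 29th or later, ruling out '4th Thursday').
Last Thursday of November 1998: Nov 26 1998.
December 1998 ends with Thursday Dec 31 1998.
Last Thursday of January 1999: Jan 28 1999.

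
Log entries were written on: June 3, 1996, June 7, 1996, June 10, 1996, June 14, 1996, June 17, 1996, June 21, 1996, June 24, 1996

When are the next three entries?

June 28, 1996; July 1, 1996; July 5, 1996

The gap pattern 4, 3, 4, 3, 4, 3 repeats every 2 events.
These are the Mondays and Fridays of each week.
The following Friday is June 28, 1996.
Next Monday: July 1, 1996.
Next Friday: July 5, 1996.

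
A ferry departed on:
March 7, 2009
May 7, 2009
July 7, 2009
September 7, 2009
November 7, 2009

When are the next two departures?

The day-of-month is always 7 (61, 61, 62, 61 days between events).
So this recurs on the 7th of every 2 months.
Next: January 2010 → January 7, 2010.
Next: March 2010 → March 7, 2010.

January 7, 2010; March 7, 2010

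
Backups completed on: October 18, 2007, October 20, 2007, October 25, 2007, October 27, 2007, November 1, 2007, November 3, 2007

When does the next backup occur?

November 8, 2007

Every event lands on a Thursday or Saturday (gaps cycle 2, 5, 2, 5, 2).
So the schedule is: every Thursday and Saturday.
Next Thursday: November 8, 2007.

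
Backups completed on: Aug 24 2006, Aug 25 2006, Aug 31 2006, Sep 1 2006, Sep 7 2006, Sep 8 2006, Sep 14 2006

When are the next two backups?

Every event lands on a Thursday or Friday (gaps cycle 1, 6, 1, 6, 1, 6).
So the schedule is: every Thursday and Friday.
The following Friday is Sep 15 2006.
Next Thursday: Sep 21 2006.

Sep 15 2006, Sep 21 2006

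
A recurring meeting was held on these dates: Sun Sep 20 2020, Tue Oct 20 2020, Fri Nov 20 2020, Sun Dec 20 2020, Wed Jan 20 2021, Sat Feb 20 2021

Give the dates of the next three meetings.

Sat Mar 20 2021, Tue Apr 20 2021, Thu May 20 2021

Each date is the 20th; the gaps (30, 31, 30, 31, 31) track the month lengths.
The rule is the 20th of each month.
Next: March 2021 → Sat Mar 20 2021.
April 2021: Tue Apr 20 2021.
Next: May 2021 → Thu May 20 2021.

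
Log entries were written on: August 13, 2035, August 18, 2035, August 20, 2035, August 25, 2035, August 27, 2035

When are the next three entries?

The gap pattern 5, 2, 5, 2 repeats every 2 events.
These are the Mondays and Saturdays of each week.
Next Saturday: September 1, 2035.
Next Monday: September 3, 2035.
Next Saturday: September 8, 2035.

September 1, 2035; September 3, 2035; September 8, 2035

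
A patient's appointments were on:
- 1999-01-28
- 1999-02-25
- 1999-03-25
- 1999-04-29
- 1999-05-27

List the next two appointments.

1999-06-24, 1999-07-29

All Thursdays; the gaps (28, 28, 35, 28) vary with month length.
This is the last Thursday of each month.
Last Thursday of June 1999: 1999-06-24.
July 1999 ends with Thursday 1999-07-29.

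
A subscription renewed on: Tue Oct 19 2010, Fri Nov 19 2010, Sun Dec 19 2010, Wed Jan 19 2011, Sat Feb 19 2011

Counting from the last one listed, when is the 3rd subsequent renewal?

The day-of-month is always 19 (31, 30, 31, 31 days between events).
So this recurs on the 19th of each month.
March 2011: Sat Mar 19 2011.
Next: April 2011 → Tue Apr 19 2011.
Next: May 2011 → Thu May 19 2011.

Thu May 19 2011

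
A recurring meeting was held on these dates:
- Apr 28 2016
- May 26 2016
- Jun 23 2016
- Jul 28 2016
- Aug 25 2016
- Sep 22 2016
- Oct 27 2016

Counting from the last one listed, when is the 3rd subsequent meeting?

Jan 26 2017

Gaps: 28, 28, 35, 28, 28, 35 days — a mix of 28 and 35. Every date is a Thursday.
Each is the 4th Thursday of its month.
November 2016 — 4th Thursday is Nov 24 2016.
December 2016 — 4th Thursday is Dec 22 2016.
4th Thursday of January 2017: Jan 26 2017.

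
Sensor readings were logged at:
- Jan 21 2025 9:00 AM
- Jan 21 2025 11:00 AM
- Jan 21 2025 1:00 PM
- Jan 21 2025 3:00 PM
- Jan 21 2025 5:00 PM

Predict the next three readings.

The interval is a steady 2 hours (2, 2, 2, 2).
Jan 21 2025 5:00 PM + 2 h = Jan 21 2025 7:00 PM.
Jan 21 2025 7:00 PM + 2 h = Jan 21 2025 9:00 PM.
Jan 21 2025 9:00 PM + 2 h = Jan 21 2025 11:00 PM.

Jan 21 2025 7:00 PM, Jan 21 2025 9:00 PM, Jan 21 2025 11:00 PM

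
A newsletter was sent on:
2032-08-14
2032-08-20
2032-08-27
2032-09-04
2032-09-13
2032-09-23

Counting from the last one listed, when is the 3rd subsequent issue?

Gaps: 6, 7, 8, 9, 10 days — each gap is 1 larger than the previous one.
Next gap: 11 days. 2032-09-23 + 11 days = 2032-10-04.
Next gap: 12 days. 2032-10-04 + 12 days = 2032-10-16.
Next gap: 13 days. 2032-10-16 + 13 days = 2032-10-29.

2032-10-29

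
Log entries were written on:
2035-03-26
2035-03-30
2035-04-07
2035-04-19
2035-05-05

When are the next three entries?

2035-05-25, 2035-06-18, 2035-07-16

Gaps: 4, 8, 12, 16 days — each gap is 4 larger than the previous one.
Next gap: 20 days. 2035-05-05 + 20 days = 2035-05-25.
Next gap: 24 days. 2035-05-25 + 24 days = 2035-06-18.
Next gap: 28 days. 2035-06-18 + 28 days = 2035-07-16.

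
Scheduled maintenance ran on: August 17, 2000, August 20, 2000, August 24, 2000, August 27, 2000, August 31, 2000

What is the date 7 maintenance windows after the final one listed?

September 24, 2000

The gap pattern 3, 4, 3, 4 repeats every 2 events.
These are the Thursdays and Sundays of each week.
The following Sunday is September 3, 2000.
Next Thursday: September 7, 2000.
The following Sunday is September 10, 2000.
Next Thursday: September 14, 2000.
Next Sunday: September 17, 2000.
Next Thursday: September 21, 2000.
The following Sunday is September 24, 2000.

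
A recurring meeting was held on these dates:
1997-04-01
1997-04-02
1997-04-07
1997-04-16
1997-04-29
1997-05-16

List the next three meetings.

1997-06-06, 1997-07-01, 1997-07-30

Gaps: 1, 5, 9, 13, 17 days — each gap is 4 larger than the previous one.
Next gap: 21 days. 1997-05-16 + 21 days = 1997-06-06.
Next gap: 25 days. 1997-06-06 + 25 days = 1997-07-01.
Next gap: 29 days. 1997-07-01 + 29 days = 1997-07-30.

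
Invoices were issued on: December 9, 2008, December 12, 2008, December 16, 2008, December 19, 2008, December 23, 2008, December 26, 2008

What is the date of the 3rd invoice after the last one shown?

Every event lands on a Tuesday or Friday (gaps cycle 3, 4, 3, 4, 3).
So the schedule is: every Tuesday and Friday.
Next Tuesday: December 30, 2008.
Next Friday: January 2, 2009.
The following Tuesday is January 6, 2009.

January 6, 2009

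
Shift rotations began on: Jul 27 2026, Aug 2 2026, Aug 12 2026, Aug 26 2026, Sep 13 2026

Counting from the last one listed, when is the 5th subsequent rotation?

The spacing grows by 4 each time: 6, 10, 14, 18 days.
Next gap: 22 days. Sep 13 2026 + 22 days = Oct 5 2026.
Next gap: 26 days. Oct 5 2026 + 26 days = Oct 31 2026.
Next gap: 30 days. Oct 31 2026 + 30 days = Nov 30 2026.
Next gap: 34 days. Nov 30 2026 + 34 days = Jan 3 2027.
Next gap: 38 days. Jan 3 2027 + 38 days = Feb 10 2027.

Feb 10 2027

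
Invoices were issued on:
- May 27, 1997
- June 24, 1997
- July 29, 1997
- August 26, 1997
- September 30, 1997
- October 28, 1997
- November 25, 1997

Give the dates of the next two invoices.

December 30, 1997; January 27, 1998

All Tuesdays; the gaps (28, 35, 28, 35, 28, 28) vary with month length.
This is the last Tuesday of each month.
Last Tuesday of December 1997: December 30, 1997.
Last Tuesday of January 1998: January 27, 1998.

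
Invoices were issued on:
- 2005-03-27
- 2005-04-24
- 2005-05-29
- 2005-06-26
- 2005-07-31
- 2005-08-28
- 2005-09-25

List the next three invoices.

2005-10-30, 2005-11-27, 2005-12-25

All Sundays; the gaps (28, 35, 28, 35, 28, 28) vary with month length.
This is the last Sunday of each month.
Last Sunday of October 2005: 2005-10-30.
Last Sunday of November 2005: 2005-11-27.
December 2005 ends with Sunday 2005-12-25.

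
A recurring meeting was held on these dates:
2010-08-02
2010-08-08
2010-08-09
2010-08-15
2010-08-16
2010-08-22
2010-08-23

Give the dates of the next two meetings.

Gaps: 6, 1, 6, 1, 6, 1 days — not constant, but cyclic with period 2.
The events fall on every Monday and Sunday.
Next Sunday: 2010-08-29.
Next Monday: 2010-08-30.

2010-08-29, 2010-08-30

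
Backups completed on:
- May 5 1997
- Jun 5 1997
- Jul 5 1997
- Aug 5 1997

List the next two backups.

Sep 5 1997, Oct 5 1997

Gaps: 31, 30, 31 days — not constant. Every event is on the 5th of the month.
Pattern: the 5th of each month.
September 1997: Sep 5 1997.
October 1997: Oct 5 1997.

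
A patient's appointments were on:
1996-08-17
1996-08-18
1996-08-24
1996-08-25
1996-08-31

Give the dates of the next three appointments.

1996-09-01, 1996-09-07, 1996-09-08

The gap pattern 1, 6, 1, 6 repeats every 2 events.
These are the Saturdays and Sundays of each week.
The following Sunday is 1996-09-01.
The following Saturday is 1996-09-07.
The following Sunday is 1996-09-08.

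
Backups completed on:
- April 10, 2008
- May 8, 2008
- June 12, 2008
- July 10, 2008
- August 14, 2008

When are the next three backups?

September 11, 2008; October 9, 2008; November 13, 2008

Gaps: 28, 35, 28, 35 days — a mix of 28 and 35. Every date is a Thursday.
Each is the 2nd Thursday of its month.
2nd Thursday of September 2008: September 11, 2008.
October 2008 — 2nd Thursday is October 9, 2008.
2nd Thursday of November 2008: November 13, 2008.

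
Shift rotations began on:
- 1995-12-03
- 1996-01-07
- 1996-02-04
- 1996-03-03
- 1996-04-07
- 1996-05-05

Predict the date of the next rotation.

All dates are Sundays, 35, 28, 28, 35, 28 days apart.
Specifically, the 1st Sunday of each month.
1st Sunday of June 1996: 1996-06-02.

1996-06-02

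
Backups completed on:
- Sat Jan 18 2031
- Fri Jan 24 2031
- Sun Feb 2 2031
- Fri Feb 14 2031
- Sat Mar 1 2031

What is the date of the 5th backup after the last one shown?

Sun Jun 29 2031

Intervals are 6, 9, 12, 15 days — an arithmetic progression with common difference 3.
Next gap: 18 days. Sat Mar 1 2031 + 18 days = Wed Mar 19 2031.
Next gap: 21 days. Wed Mar 19 2031 + 21 days = Wed Apr 9 2031.
Next gap: 24 days. Wed Apr 9 2031 + 24 days = Sat May 3 2031.
Next gap: 27 days. Sat May 3 2031 + 27 days = Fri May 30 2031.
Next gap: 30 days. Fri May 30 2031 + 30 days = Sun Jun 29 2031.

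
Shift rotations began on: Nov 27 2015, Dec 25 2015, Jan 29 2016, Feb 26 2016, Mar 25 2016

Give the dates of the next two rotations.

Every date is a Friday; gaps 28, 35, 28, 28 days.
Each is the last Friday of its month (at least one falls on the 29th or later, ruling out '4th Friday').
April 2016 ends with Friday Apr 29 2016.
Last Friday of May 2016: May 27 2016.

Apr 29 2016, May 27 2016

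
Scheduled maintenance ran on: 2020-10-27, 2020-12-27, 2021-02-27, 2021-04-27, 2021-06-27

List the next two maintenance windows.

2021-08-27, 2021-10-27

Each date is the 27th; the gaps (61, 62, 59, 61) track the month lengths.
The rule is the 27th of every 2 months.
Next: August 2021 → 2021-08-27.
October 2021: 2021-10-27.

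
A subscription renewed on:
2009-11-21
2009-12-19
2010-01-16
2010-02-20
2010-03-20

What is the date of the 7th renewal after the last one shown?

Gaps: 28, 28, 35, 28 days — a mix of 28 and 35. Every date is a Saturday.
Each is the 3rd Saturday of its month.
April 2010 — 3rd Saturday is 2010-04-17.
May 2010 — 3rd Saturday is 2010-05-15.
3rd Saturday of June 2010: 2010-06-19.
3rd Saturday of July 2010: 2010-07-17.
August 2010 — 3rd Saturday is 2010-08-21.
September 2010 — 3rd Saturday is 2010-09-18.
October 2010 — 3rd Saturday is 2010-10-16.

2010-10-16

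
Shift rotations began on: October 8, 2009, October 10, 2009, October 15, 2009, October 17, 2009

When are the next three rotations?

October 22, 2009; October 24, 2009; October 29, 2009

Every event lands on a Thursday or Saturday (gaps cycle 2, 5, 2).
So the schedule is: every Thursday and Saturday.
The following Thursday is October 22, 2009.
The following Saturday is October 24, 2009.
Next Thursday: October 29, 2009.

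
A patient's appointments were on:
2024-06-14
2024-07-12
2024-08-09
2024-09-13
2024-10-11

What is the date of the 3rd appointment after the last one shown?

Gaps: 28, 28, 35, 28 days — a mix of 28 and 35. Every date is a Friday.
Each is the 2nd Friday of its month.
2nd Friday of November 2024: 2024-11-08.
2nd Friday of December 2024: 2024-12-13.
January 2025 — 2nd Friday is 2025-01-10.

2025-01-10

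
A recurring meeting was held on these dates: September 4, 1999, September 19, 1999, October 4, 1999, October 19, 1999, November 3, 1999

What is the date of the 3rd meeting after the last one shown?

The spacing is 15, 15, 15, 15 days — always 15 days.
November 3, 1999 + 15 days = November 18, 1999.
November 18, 1999 + 15 days = December 3, 1999.
December 3, 1999 + 15 days = December 18, 1999.

December 18, 1999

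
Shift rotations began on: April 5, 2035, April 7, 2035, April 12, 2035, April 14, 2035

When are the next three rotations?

The gap pattern 2, 5, 2 repeats every 2 events.
These are the Thursdays and Saturdays of each week.
Next Thursday: April 19, 2035.
The following Saturday is April 21, 2035.
Next Thursday: April 26, 2035.

April 19, 2035; April 21, 2035; April 26, 2035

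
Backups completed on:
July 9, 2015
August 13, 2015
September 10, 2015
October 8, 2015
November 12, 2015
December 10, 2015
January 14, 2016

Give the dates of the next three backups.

All dates are Thursdays, 35, 28, 28, 35, 28, 35 days apart.
Specifically, the 2nd Thursday of each month.
February 2016 — 2nd Thursday is February 11, 2016.
March 2016 — 2nd Thursday is March 10, 2016.
2nd Thursday of April 2016: April 14, 2016.

February 11, 2016; March 10, 2016; April 14, 2016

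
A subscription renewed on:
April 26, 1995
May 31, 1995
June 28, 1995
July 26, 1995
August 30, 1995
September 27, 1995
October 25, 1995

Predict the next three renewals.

November 29, 1995; December 27, 1995; January 31, 1996

All Wednesdays; the gaps (35, 28, 28, 35, 28, 28) vary with month length.
This is the last Wednesday of each month.
Last Wednesday of November 1995: November 29, 1995.
December 1995 ends with Wednesday December 27, 1995.
January 1996 ends with Wednesday January 31, 1996.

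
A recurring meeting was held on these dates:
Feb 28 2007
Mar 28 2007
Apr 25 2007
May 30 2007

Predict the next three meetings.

Jun 27 2007, Jul 25 2007, Aug 29 2007

Every date is a Wednesday; gaps 28, 28, 35 days.
Each is the last Wednesday of its month (at least one falls on the 29th or later, ruling out '4th Wednesday').
Last Wednesday of June 2007: Jun 27 2007.
July 2007 ends with Wednesday Jul 25 2007.
Last Wednesday of August 2007: Aug 29 2007.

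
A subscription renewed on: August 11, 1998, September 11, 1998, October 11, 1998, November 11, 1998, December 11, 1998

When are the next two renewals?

January 11, 1999; February 11, 1999

The day-of-month is always 11 (31, 30, 31, 30 days between events).
So this recurs on the 11th of each month.
Next: January 1999 → January 11, 1999.
Next: February 1999 → February 11, 1999.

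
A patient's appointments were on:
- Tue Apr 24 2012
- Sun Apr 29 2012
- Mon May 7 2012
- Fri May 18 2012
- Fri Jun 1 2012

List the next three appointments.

Mon Jun 18 2012, Sun Jul 8 2012, Tue Jul 31 2012

Intervals are 5, 8, 11, 14 days — an arithmetic progression with common difference 3.
Next gap: 17 days. Fri Jun 1 2012 + 17 days = Mon Jun 18 2012.
Next gap: 20 days. Mon Jun 18 2012 + 20 days = Sun Jul 8 2012.
Next gap: 23 days. Sun Jul 8 2012 + 23 days = Tue Jul 31 2012.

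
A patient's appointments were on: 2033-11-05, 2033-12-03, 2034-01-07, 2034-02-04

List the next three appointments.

These are Saturdays at 28- or 35-day spacing (28, 35, 28).
The pattern: 1st Saturday of the month.
March 2034 — 1st Saturday is 2034-03-04.
April 2034 — 1st Saturday is 2034-04-01.
May 2034 — 1st Saturday is 2034-05-06.

2034-03-04, 2034-04-01, 2034-05-06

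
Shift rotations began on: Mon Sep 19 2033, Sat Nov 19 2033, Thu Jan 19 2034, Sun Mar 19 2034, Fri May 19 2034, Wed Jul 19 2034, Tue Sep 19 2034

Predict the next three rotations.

The day-of-month is always 19 (61, 61, 59, 61, 61, 62 days between events).
So this recurs on the 19th of every 2 months.
November 2034: Sun Nov 19 2034.
January 2035: Fri Jan 19 2035.
Next: March 2035 → Mon Mar 19 2035.

Sun Nov 19 2034, Fri Jan 19 2035, Mon Mar 19 2035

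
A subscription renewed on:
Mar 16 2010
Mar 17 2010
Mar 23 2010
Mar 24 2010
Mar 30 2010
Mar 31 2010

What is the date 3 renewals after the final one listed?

Apr 13 2010

Gaps: 1, 6, 1, 6, 1 days — not constant, but cyclic with period 2.
The events fall on every Tuesday and Wednesday.
The following Tuesday is Apr 6 2010.
The following Wednesday is Apr 7 2010.
Next Tuesday: Apr 13 2010.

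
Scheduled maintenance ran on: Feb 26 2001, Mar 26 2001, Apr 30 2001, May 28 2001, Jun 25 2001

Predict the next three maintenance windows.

Jul 30 2001, Aug 27 2001, Sep 24 2001

These are Mondays with 28, 35, 28, 28-day gaps.
Each is the final Monday of its month — Apr 30 2001 is past the 28th, so '4th Monday' doesn't fit.
July 2001 ends with Monday Jul 30 2001.
August 2001 ends with Monday Aug 27 2001.
September 2001 ends with Monday Sep 24 2001.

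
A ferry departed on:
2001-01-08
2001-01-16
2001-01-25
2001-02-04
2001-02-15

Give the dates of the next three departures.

The spacing grows by 1 each time: 8, 9, 10, 11 days.
Next gap: 12 days. 2001-02-15 + 12 days = 2001-02-27.
Next gap: 13 days. 2001-02-27 + 13 days = 2001-03-12.
Next gap: 14 days. 2001-03-12 + 14 days = 2001-03-26.

2001-02-27, 2001-03-12, 2001-03-26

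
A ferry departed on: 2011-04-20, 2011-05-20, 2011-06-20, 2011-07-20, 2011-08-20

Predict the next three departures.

2011-09-20, 2011-10-20, 2011-11-20

Each date is the 20th; the gaps (30, 31, 30, 31) track the month lengths.
The rule is the 20th of each month.
September 2011: 2011-09-20.
Next: October 2011 → 2011-10-20.
November 2011: 2011-11-20.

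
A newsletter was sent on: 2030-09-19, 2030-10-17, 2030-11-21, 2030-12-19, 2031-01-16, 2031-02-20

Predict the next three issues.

2031-03-20, 2031-04-17, 2031-05-15

Gaps: 28, 35, 28, 28, 35 days — a mix of 28 and 35. Every date is a Thursday.
Each is the 3rd Thursday of its month.
3rd Thursday of March 2031: 2031-03-20.
3rd Thursday of April 2031: 2031-04-17.
3rd Thursday of May 2031: 2031-05-15.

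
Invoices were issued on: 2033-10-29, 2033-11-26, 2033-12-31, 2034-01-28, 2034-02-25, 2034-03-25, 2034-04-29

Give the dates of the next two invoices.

Every date is a Saturday; gaps 28, 35, 28, 28, 28, 35 days.
Each is the last Saturday of its month (at least one falls on the 29th or later, ruling out '4th Saturday').
May 2034 ends with Saturday 2034-05-27.
Last Saturday of June 2034: 2034-06-24.

2034-05-27, 2034-06-24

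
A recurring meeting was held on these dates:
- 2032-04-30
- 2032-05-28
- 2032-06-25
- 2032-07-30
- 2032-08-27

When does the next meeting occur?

These are Fridays with 28, 28, 35, 28-day gaps.
Each is the final Friday of its month — 2032-04-30 is past the 28th, so '4th Friday' doesn't fit.
Last Friday of September 2032: 2032-09-24.

2032-09-24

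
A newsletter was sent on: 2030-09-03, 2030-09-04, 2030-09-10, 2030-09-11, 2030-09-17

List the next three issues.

2030-09-18, 2030-09-24, 2030-09-25

The gap pattern 1, 6, 1, 6 repeats every 2 events.
These are the Tuesdays and Wednesdays of each week.
Next Wednesday: 2030-09-18.
Next Tuesday: 2030-09-24.
The following Wednesday is 2030-09-25.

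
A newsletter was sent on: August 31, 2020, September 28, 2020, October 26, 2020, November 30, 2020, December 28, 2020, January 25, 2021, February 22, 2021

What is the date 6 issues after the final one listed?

August 30, 2021

These are Mondays with 28, 28, 35, 28, 28, 28-day gaps.
Each is the final Monday of its month — August 31, 2020 is past the 28th, so '4th Monday' doesn't fit.
March 2021 ends with Monday March 29, 2021.
April 2021 ends with Monday April 26, 2021.
Last Monday of May 2021: May 31, 2021.
June 2021 ends with Monday June 28, 2021.
July 2021 ends with Monday July 26, 2021.
August 2021 ends with Monday August 30, 2021.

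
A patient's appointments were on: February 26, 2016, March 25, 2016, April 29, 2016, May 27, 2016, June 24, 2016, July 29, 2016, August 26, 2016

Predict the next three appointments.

All Fridays; the gaps (28, 35, 28, 28, 35, 28) vary with month length.
This is the last Friday of each month.
Last Friday of September 2016: September 30, 2016.
October 2016 ends with Friday October 28, 2016.
Last Friday of November 2016: November 25, 2016.

September 30, 2016; October 28, 2016; November 25, 2016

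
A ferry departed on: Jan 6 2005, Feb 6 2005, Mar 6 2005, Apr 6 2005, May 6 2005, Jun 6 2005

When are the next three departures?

Jul 6 2005, Aug 6 2005, Sep 6 2005

Each date is the 6th; the gaps (31, 28, 31, 30, 31) track the month lengths.
The rule is the 6th of each month.
July 2005: Jul 6 2005.
August 2005: Aug 6 2005.
September 2005: Sep 6 2005.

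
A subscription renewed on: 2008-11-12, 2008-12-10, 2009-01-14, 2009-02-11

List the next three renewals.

2009-03-11, 2009-04-08, 2009-05-13

Gaps: 28, 35, 28 days — a mix of 28 and 35. Every date is a Wednesday.
Each is the 2nd Wednesday of its month.
March 2009 — 2nd Wednesday is 2009-03-11.
April 2009 — 2nd Wednesday is 2009-04-08.
2nd Wednesday of May 2009: 2009-05-13.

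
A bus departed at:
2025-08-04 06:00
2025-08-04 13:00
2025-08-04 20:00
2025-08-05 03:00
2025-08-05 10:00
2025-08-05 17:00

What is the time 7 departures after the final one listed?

2025-08-07 18:00

Gaps: 7, 7, 7, 7, 7 hours — each event is 7 hours after the previous one.
2025-08-05 17:00 + 7 h = 2025-08-06 00:00.
2025-08-06 00:00 + 7 h = 2025-08-06 07:00.
2025-08-06 07:00 + 7 h = 2025-08-06 14:00.
2025-08-06 14:00 + 7 h = 2025-08-06 21:00.
2025-08-06 21:00 + 7 h = 2025-08-07 04:00.
2025-08-07 04:00 + 7 h = 2025-08-07 11:00.
2025-08-07 11:00 + 7 h = 2025-08-07 18:00.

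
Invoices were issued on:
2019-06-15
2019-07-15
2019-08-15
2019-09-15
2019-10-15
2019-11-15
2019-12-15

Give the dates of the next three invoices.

The day-of-month is always 15 (30, 31, 31, 30, 31, 30 days between events).
So this recurs on the 15th of each month.
Next: January 2020 → 2020-01-15.
February 2020: 2020-02-15.
March 2020: 2020-03-15.

2020-01-15, 2020-02-15, 2020-03-15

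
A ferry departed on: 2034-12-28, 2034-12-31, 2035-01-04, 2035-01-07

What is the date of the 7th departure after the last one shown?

Gaps: 3, 4, 3 days — not constant, but cyclic with period 2.
The events fall on every Thursday and Sunday.
The following Thursday is 2035-01-11.
The following Sunday is 2035-01-14.
The following Thursday is 2035-01-18.
The following Sunday is 2035-01-21.
The following Thursday is 2035-01-25.
The following Sunday is 2035-01-28.
Next Thursday: 2035-02-01.

2035-02-01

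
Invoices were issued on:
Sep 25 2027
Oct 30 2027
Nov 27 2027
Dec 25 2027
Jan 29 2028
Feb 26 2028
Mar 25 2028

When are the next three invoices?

Apr 29 2028, May 27 2028, Jun 24 2028

All Saturdays; the gaps (35, 28, 28, 35, 28, 28) vary with month length.
This is the last Saturday of each month.
April 2028 ends with Saturday Apr 29 2028.
Last Saturday of May 2028: May 27 2028.
Last Saturday of June 2028: Jun 24 2028.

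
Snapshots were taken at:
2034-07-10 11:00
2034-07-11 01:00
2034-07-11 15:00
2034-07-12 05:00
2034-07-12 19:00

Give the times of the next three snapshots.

Spacing: 14, 14, 14, 14 h — constant 14 h.
2034-07-12 19:00 + 14 h = 2034-07-13 09:00.
2034-07-13 09:00 + 14 h = 2034-07-13 23:00.
2034-07-13 23:00 + 14 h = 2034-07-14 13:00.

2034-07-13 09:00, 2034-07-13 23:00, 2034-07-14 13:00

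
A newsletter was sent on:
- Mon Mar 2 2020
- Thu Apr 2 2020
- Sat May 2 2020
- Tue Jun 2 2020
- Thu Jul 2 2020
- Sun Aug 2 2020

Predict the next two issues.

Wed Sep 2 2020, Fri Oct 2 2020

Each date is the 2nd; the gaps (31, 30, 31, 30, 31) track the month lengths.
The rule is the 2nd of each month.
Next: September 2020 → Wed Sep 2 2020.
Next: October 2020 → Fri Oct 2 2020.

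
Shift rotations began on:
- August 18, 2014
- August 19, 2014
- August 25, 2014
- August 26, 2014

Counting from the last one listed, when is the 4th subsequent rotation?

The gap pattern 1, 6, 1 repeats every 2 events.
These are the Mondays and Tuesdays of each week.
The following Monday is September 1, 2014.
Next Tuesday: September 2, 2014.
Next Monday: September 8, 2014.
Next Tuesday: September 9, 2014.

September 9, 2014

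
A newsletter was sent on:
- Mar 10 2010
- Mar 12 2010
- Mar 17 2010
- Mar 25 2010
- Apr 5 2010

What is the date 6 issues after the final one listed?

Aug 12 2010

The spacing grows by 3 each time: 2, 5, 8, 11 days.
Next gap: 14 days. Apr 5 2010 + 14 days = Apr 19 2010.
Next gap: 17 days. Apr 19 2010 + 17 days = May 6 2010.
Next gap: 20 days. May 6 2010 + 20 days = May 26 2010.
Next gap: 23 days. May 26 2010 + 23 days = Jun 18 2010.
Next gap: 26 days. Jun 18 2010 + 26 days = Jul 14 2010.
Next gap: 29 days. Jul 14 2010 + 29 days = Aug 12 2010.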